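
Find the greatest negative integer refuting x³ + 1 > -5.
Testing negative integers from -1 downward:
x = -1: LHS = (-1)³ + 1 = 0; 0 > -5 — holds
x = -2: LHS = (-2)³ + 1 = -7; -7 > -5 — FAILS  ← closest negative counterexample to 0

Answer: x = -2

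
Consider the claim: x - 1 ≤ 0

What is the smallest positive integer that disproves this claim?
Testing positive integers:
x = 1: LHS = 1 - 1 = 0; 0 ≤ 0 — holds
x = 2: LHS = 2 - 1 = 1; 1 ≤ 0 — FAILS  ← smallest positive counterexample

Answer: x = 2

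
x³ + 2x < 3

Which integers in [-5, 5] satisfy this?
Holds for: {-5, -4, -3, -2, -1, 0}
Fails for: {1, 2, 3, 4, 5}

Answer: {-5, -4, -3, -2, -1, 0}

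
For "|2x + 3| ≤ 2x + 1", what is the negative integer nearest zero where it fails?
Testing negative integers from -1 downward:
x = -1: LHS = |2·(-1) + 3| = |1| = 1, RHS = 2·(-1) + 1 = -1; 1 ≤ -1 — FAILS  ← closest negative counterexample to 0

Answer: x = -1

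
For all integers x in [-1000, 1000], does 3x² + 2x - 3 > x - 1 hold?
The claim fails at x = 0:
x = 0: LHS = 3·0² + 2·0 - 3 = -3, RHS = 0 - 1 = -1; -3 > -1 — FAILS

Because a single integer refutes it, the statement is false.

Answer: False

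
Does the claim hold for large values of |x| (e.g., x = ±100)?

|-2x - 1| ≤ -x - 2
x = 100: LHS = |-2·100 - 1| = |-201| = 201, RHS = -100 - 2 = -102; 201 ≤ -102 — FAILS
x = -100: LHS = |-2·(-100) - 1| = |199| = 199, RHS = -(-100) - 2 = 98; 199 ≤ 98 — FAILS

Answer: No, fails for both x = 100 and x = -100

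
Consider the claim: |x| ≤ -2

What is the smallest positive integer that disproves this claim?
Testing positive integers:
x = 1: LHS = |1| = 1; 1 ≤ -2 — FAILS  ← smallest positive counterexample

Answer: x = 1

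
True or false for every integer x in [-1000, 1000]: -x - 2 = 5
The claim fails at x = 0:
x = 0: LHS = -0 - 2 = -2; -2 = 5 — FAILS

Because a single integer refutes it, the statement is false.

Answer: False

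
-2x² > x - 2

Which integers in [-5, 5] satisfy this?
Holds for: {-1, 0}
Fails for: {-5, -4, -3, -2, 1, 2, 3, 4, 5}

Answer: {-1, 0}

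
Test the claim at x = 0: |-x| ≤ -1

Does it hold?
x = 0: LHS = |-0| = |0| = 0; 0 ≤ -1 — FAILS

The relation fails at x = 0, so x = 0 is a counterexample.

Answer: No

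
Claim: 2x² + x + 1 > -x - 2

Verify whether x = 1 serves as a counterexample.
Substitute x = 1 into the relation:
x = 1: LHS = 2·1² + 1 + 1 = 4, RHS = -1 - 2 = -3; 4 > -3 — holds

The relation holds at x = 1, so it is not a counterexample.

Answer: No, x = 1 is not a counterexample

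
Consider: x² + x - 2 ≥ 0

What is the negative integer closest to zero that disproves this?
Testing negative integers from -1 downward:
x = -1: LHS = (-1)² + (-1) - 2 = -2; -2 ≥ 0 — FAILS  ← closest negative counterexample to 0

Answer: x = -1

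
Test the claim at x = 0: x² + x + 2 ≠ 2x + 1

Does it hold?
x = 0: LHS = 0² + 0 + 2 = 2, RHS = 2·0 + 1 = 1; 2 ≠ 1 — holds

The relation is satisfied at x = 0.

Answer: Yes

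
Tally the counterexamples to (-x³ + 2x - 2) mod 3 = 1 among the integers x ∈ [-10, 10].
Counterexamples in [-10, 10]: {-10, -8, -7, -5, -4, -2, -1, 1, 2, 4, 5, 7, 8, 10}.

Counting them gives 14 values.

Answer: 14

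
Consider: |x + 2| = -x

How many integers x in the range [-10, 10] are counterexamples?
Counterexamples in [-10, 10]: {-10, -9, -8, -7, -6, -5, -4, -3, -2, 0, 1, 2, 3, 4, 5, 6, 7, 8, 9, 10}.

Counting them gives 20 values.

Answer: 20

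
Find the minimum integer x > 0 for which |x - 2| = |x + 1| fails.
Testing positive integers:
x = 1: LHS = |1 - 2| = |-1| = 1, RHS = |1 + 1| = |2| = 2; 1 = 2 — FAILS  ← smallest positive counterexample

Answer: x = 1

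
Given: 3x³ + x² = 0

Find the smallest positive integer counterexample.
Testing positive integers:
x = 1: LHS = 3·1³ + 1² = 4; 4 = 0 — FAILS  ← smallest positive counterexample

Answer: x = 1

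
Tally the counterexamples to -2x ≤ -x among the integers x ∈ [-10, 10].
Counterexamples in [-10, 10]: {-10, -9, -8, -7, -6, -5, -4, -3, -2, -1}.

Counting them gives 10 values.

Answer: 10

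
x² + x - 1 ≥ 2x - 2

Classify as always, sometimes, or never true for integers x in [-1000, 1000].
Over all integers in [-1000, 1000], LHS − RHS is smallest at x = 0, where it equals 1:
x = 0: LHS = 0² + 0 - 1 = -1, RHS = 2·0 - 2 = -2; -1 ≥ -2 — holds
At the ends of the range:
x = -1000: LHS = (-1000)² + (-1000) - 1 = 998999, RHS = 2·(-1000) - 2 = -2002; 998999 ≥ -2002 — holds
x = 1000: LHS = 1000² + 1000 - 1 = 1000999, RHS = 2·1000 - 2 = 1998; 1000999 ≥ 1998 — holds
Hence LHS − RHS is never negative, i.e. LHS ≥ RHS throughout, so the relation holds for every integer in [-1000, 1000].

No counterexample exists.

Answer: Always true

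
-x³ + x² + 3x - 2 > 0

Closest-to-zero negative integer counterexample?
Testing negative integers from -1 downward:
x = -1: LHS = -(-1)³ + (-1)² + 3·(-1) - 2 = -3; -3 > 0 — FAILS  ← closest negative counterexample to 0

Answer: x = -1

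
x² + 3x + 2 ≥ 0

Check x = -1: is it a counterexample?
Substitute x = -1 into the relation:
x = -1: LHS = (-1)² + 3·(-1) + 2 = 0; 0 ≥ 0 — holds

The relation holds at x = -1, so it is not a counterexample.

Answer: No, x = -1 is not a counterexample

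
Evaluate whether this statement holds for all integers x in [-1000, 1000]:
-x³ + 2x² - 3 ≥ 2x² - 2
The claim fails at x = 0:
x = 0: LHS = -0³ + 2·0² - 3 = -3, RHS = 2·0² - 2 = -2; -3 ≥ -2 — FAILS

Because a single integer refutes it, the statement is false.

Answer: False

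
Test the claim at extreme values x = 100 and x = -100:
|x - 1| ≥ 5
x = 100: LHS = |100 - 1| = |99| = 99; 99 ≥ 5 — holds
x = -100: LHS = |(-100) - 1| = |-101| = 101; 101 ≥ 5 — holds

Answer: Yes, holds for both x = 100 and x = -100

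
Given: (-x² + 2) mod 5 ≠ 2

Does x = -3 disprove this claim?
Substitute x = -3 into the relation:
x = -3: LHS = (-(-3)² + 2) mod 5 = (-7) mod 5 = 3; 3 ≠ 2 — holds

The claim holds here, so x = -3 is not a counterexample. (A counterexample exists elsewhere, e.g. x = 0.)

Answer: No, x = -3 is not a counterexample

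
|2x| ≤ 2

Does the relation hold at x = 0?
x = 0: LHS = |2·0| = |0| = 0; 0 ≤ 2 — holds

The relation is satisfied at x = 0.

Answer: Yes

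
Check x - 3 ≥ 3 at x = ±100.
x = 100: LHS = 100 - 3 = 97; 97 ≥ 3 — holds
x = -100: LHS = (-100) - 3 = -103; -103 ≥ 3 — FAILS

Answer: Partially: holds for x = 100, fails for x = -100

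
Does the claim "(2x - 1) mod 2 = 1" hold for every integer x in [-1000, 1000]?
For a polynomial with integer coefficients, its value mod 2 depends only on x mod 2, so it suffices to check one representative of each residue class, x = 0, 1:
x = 0: LHS = (2·0 - 1) mod 2 = (-1) mod 2 = 1; 1 = 1 — holds
x = 1: LHS = (2·1 - 1) mod 2 = 1 mod 2 = 1; 1 = 1 — holds
The relation holds in every residue class, so the relation holds for every integer in [-1000, 1000].

No counterexample exists.

Answer: True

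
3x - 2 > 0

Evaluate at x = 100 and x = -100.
x = 100: LHS = 3·100 - 2 = 298; 298 > 0 — holds
x = -100: LHS = 3·(-100) - 2 = -302; -302 > 0 — FAILS

Answer: Partially: holds for x = 100, fails for x = -100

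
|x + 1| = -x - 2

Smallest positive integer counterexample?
Testing positive integers:
x = 1: LHS = |1 + 1| = |2| = 2, RHS = -1 - 2 = -3; 2 = -3 — FAILS  ← smallest positive counterexample

Answer: x = 1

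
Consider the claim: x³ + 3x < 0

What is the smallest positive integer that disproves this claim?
Testing positive integers:
x = 1: LHS = 1³ + 3·1 = 4; 4 < 0 — FAILS  ← smallest positive counterexample

Answer: x = 1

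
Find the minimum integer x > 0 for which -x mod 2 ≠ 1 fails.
Testing positive integers:
x = 1: LHS = (-1) mod 2 = 1; 1 ≠ 1 — FAILS  ← smallest positive counterexample

Answer: x = 1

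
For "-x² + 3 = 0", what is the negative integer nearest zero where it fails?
Testing negative integers from -1 downward:
x = -1: LHS = -(-1)² + 3 = 2; 2 = 0 — FAILS  ← closest negative counterexample to 0

Answer: x = -1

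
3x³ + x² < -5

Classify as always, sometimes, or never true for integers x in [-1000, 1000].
Holds at x = -2: LHS = 3·(-2)³ + (-2)² = -20; -20 < -5 — holds
Fails at x = 0: LHS = 3·0³ + 0² = 0; 0 < -5 — FAILS
It is satisfied by some integers in the range but not all.

Answer: Sometimes true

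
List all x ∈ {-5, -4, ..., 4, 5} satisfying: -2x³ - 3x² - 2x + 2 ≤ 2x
Holds for: {1, 2, 3, 4, 5}
Fails for: {-5, -4, -3, -2, -1, 0}

Answer: {1, 2, 3, 4, 5}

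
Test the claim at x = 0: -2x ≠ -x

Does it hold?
x = 0: LHS = -2·0 = 0, RHS = -0 = 0; 0 ≠ 0 — FAILS

The relation fails at x = 0, so x = 0 is a counterexample.

Answer: No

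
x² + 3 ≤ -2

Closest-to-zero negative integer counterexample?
Testing negative integers from -1 downward:
x = -1: LHS = (-1)² + 3 = 4; 4 ≤ -2 — FAILS  ← closest negative counterexample to 0

Answer: x = -1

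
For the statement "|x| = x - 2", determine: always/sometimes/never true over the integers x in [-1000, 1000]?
Over all integers in [-1000, 1000], LHS − RHS is always positive; it is smallest at x = 0, where it equals 2:
x = 0: LHS = |0| = 0, RHS = 0 - 2 = -2; 0 = -2 — FAILS
At the ends of the range:
x = -1000: LHS = |-1000| = 1000, RHS = (-1000) - 2 = -1002; 1000 = -1002 — FAILS
x = 1000: LHS = |1000| = 1000, RHS = 1000 - 2 = 998; 1000 = 998 — FAILS
Hence LHS − RHS is never 0, i.e. the two sides are never equal, so the claimed relation (=) fails for every integer in [-1000, 1000].

No integer in the range satisfies it.

Answer: Never true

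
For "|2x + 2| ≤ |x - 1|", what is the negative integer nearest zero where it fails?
Testing negative integers from -1 downward:
x = -1: LHS = |2·(-1) + 2| = |0| = 0, RHS = |(-1) - 1| = |-2| = 2; 0 ≤ 2 — holds
x = -2: LHS = |2·(-2) + 2| = |-2| = 2, RHS = |(-2) - 1| = |-3| = 3; 2 ≤ 3 — holds
x = -3: LHS = |2·(-3) + 2| = |-4| = 4, RHS = |(-3) - 1| = |-4| = 4; 4 ≤ 4 — holds
x = -4: LHS = |2·(-4) + 2| = |-6| = 6, RHS = |(-4) - 1| = |-5| = 5; 6 ≤ 5 — FAILS  ← closest negative counterexample to 0

Answer: x = -4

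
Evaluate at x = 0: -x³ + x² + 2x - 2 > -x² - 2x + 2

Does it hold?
x = 0: LHS = -0³ + 0² + 2·0 - 2 = -2, RHS = -0² - 2·0 + 2 = 2; -2 > 2 — FAILS

The relation fails at x = 0, so x = 0 is a counterexample.

Answer: No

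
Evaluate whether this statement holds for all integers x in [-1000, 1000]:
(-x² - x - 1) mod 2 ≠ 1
The claim fails at x = 0:
x = 0: LHS = (-0² - 0 - 1) mod 2 = (-1) mod 2 = 1; 1 ≠ 1 — FAILS

Because a single integer refutes it, the statement is false.

Answer: False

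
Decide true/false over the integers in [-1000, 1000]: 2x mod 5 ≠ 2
The claim fails at x = 1:
x = 1: LHS = (2·1) mod 5 = 2 mod 5 = 2; 2 ≠ 2 — FAILS

Because a single integer refutes it, the statement is false.

Answer: False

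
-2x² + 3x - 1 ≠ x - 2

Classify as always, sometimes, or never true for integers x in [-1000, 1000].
Track d = LHS − RHS over the integers in [-1000, 1000]. Equality would need d = 0, but d changes sign only between consecutive integers, jumping over 0:
x = -1: LHS = -2·(-1)² + 3·(-1) - 1 = -6, RHS = (-1) - 2 = -3; -6 ≠ -3 — holds  (d = -3)
x = 0: LHS = -2·0² + 3·0 - 1 = -1, RHS = 0 - 2 = -2; -1 ≠ -2 — holds  (d = 1)
x = 1: LHS = -2·1² + 3·1 - 1 = 0, RHS = 1 - 2 = -1; 0 ≠ -1 — holds  (d = 1)
x = 2: LHS = -2·2² + 3·2 - 1 = -3, RHS = 2 - 2 = 0; -3 ≠ 0 — holds  (d = -3)
Away from these crossings d keeps a constant sign, and checking every integer in [-1000, 1000] confirms d ≠ 0 throughout. Hence the two sides are never equal, so the relation holds for every integer in [-1000, 1000].

No counterexample exists.

Answer: Always true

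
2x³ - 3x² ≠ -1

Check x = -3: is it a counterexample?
Substitute x = -3 into the relation:
x = -3: LHS = 2·(-3)³ - 3·(-3)² = -81; -81 ≠ -1 — holds

The claim holds here, so x = -3 is not a counterexample. (A counterexample exists elsewhere, e.g. x = 1.)

Answer: No, x = -3 is not a counterexample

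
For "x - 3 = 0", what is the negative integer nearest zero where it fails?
Testing negative integers from -1 downward:
x = -1: LHS = (-1) - 3 = -4; -4 = 0 — FAILS  ← closest negative counterexample to 0

Answer: x = -1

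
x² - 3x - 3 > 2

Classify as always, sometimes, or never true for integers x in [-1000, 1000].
Holds at x = -2: LHS = (-2)² - 3·(-2) - 3 = 7; 7 > 2 — holds
Fails at x = 0: LHS = 0² - 3·0 - 3 = -3; -3 > 2 — FAILS
It is satisfied by some integers in the range but not all.

Answer: Sometimes true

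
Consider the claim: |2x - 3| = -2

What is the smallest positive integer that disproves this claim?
Testing positive integers:
x = 1: LHS = |2·1 - 3| = |-1| = 1; 1 = -2 — FAILS  ← smallest positive counterexample

Answer: x = 1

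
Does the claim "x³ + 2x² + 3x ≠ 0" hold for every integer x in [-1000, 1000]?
The claim fails at x = 0:
x = 0: LHS = 0³ + 2·0² + 3·0 = 0; 0 ≠ 0 — FAILS

Because a single integer refutes it, the statement is false.

Answer: False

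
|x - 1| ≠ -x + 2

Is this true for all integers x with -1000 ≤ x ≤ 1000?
Track d = LHS − RHS over the integers in [-1000, 1000]. Equality would need d = 0, but d changes sign only between consecutive integers, jumping over 0:
x = 1: LHS = |1 - 1| = |0| = 0, RHS = -1 + 2 = 1; 0 ≠ 1 — holds  (d = -1)
x = 2: LHS = |2 - 1| = |1| = 1, RHS = -2 + 2 = 0; 1 ≠ 0 — holds  (d = 1)
Away from these crossings d keeps a constant sign, and checking every integer in [-1000, 1000] confirms d ≠ 0 throughout. Hence the two sides are never equal, so the relation holds for every integer in [-1000, 1000].

No counterexample exists.

Answer: True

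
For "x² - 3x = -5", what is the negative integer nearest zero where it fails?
Testing negative integers from -1 downward:
x = -1: LHS = (-1)² - 3·(-1) = 4; 4 = -5 — FAILS  ← closest negative counterexample to 0

Answer: x = -1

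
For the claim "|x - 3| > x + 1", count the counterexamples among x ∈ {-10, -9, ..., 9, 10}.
Counterexamples in [-10, 10]: {1, 2, 3, 4, 5, 6, 7, 8, 9, 10}.

Counting them gives 10 values.

Answer: 10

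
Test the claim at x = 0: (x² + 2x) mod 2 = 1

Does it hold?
x = 0: LHS = (0² + 2·0) mod 2 = 0 mod 2 = 0; 0 = 1 — FAILS

The relation fails at x = 0, so x = 0 is a counterexample.

Answer: No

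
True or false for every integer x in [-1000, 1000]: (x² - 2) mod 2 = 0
The claim fails at x = 1:
x = 1: LHS = (1² - 2) mod 2 = (-1) mod 2 = 1; 1 = 0 — FAILS

Because a single integer refutes it, the statement is false.

Answer: False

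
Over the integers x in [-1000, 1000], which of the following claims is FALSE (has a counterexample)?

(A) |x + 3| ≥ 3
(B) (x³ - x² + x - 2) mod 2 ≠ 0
(A) x = -1: LHS = |(-1) + 3| = |2| = 2; 2 ≥ 3 — FAILS
(B) x = 0: LHS = (0³ - 0² + 0 - 2) mod 2 = (-2) mod 2 = 0; 0 ≠ 0 — FAILS

Answer: Both A and B are false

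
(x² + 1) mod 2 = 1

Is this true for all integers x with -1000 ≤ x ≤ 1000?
The claim fails at x = 1:
x = 1: LHS = (1² + 1) mod 2 = 2 mod 2 = 0; 0 = 1 — FAILS

Because a single integer refutes it, the statement is false.

Answer: False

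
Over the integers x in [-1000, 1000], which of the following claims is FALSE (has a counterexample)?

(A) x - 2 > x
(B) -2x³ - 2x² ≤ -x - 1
(A) x = 0: LHS = 0 - 2 = -2; -2 > 0 — FAILS
(B) x = 0: LHS = -2·0³ - 2·0² = 0, RHS = -0 - 1 = -1; 0 ≤ -1 — FAILS

Answer: Both A and B are false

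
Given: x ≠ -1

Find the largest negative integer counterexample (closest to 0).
Testing negative integers from -1 downward:
x = -1: -1 ≠ -1 — FAILS  ← closest negative counterexample to 0

Answer: x = -1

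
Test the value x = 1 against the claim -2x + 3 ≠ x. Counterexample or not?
Substitute x = 1 into the relation:
x = 1: LHS = -2·1 + 3 = 1; 1 ≠ 1 — FAILS

Since the claim fails at x = 1, this value is a counterexample.

Answer: Yes, x = 1 is a counterexample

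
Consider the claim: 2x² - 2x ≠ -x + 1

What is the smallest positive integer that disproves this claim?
Testing positive integers:
x = 1: LHS = 2·1² - 2·1 = 0, RHS = -1 + 1 = 0; 0 ≠ 0 — FAILS  ← smallest positive counterexample

Answer: x = 1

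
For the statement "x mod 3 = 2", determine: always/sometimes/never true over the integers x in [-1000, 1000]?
Holds at x = -1: LHS = (-1) mod 3 = 2; 2 = 2 — holds
Fails at x = 0: LHS = 0 mod 3 = 0; 0 = 2 — FAILS
It is satisfied by some integers in the range but not all.

Answer: Sometimes true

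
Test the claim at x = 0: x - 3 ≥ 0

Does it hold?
x = 0: LHS = 0 - 3 = -3; -3 ≥ 0 — FAILS

The relation fails at x = 0, so x = 0 is a counterexample.

Answer: No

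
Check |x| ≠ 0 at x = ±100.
x = 100: LHS = |100| = 100; 100 ≠ 0 — holds
x = -100: LHS = |-100| = 100; 100 ≠ 0 — holds

Answer: Yes, holds for both x = 100 and x = -100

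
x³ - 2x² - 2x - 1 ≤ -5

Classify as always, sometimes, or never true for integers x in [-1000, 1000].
Holds at x = 2: LHS = 2³ - 2·2² - 2·2 - 1 = -5; -5 ≤ -5 — holds
Fails at x = 0: LHS = 0³ - 2·0² - 2·0 - 1 = -1; -1 ≤ -5 — FAILS
It is satisfied by some integers in the range but not all.

Answer: Sometimes true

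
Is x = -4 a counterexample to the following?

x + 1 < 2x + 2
Substitute x = -4 into the relation:
x = -4: LHS = (-4) + 1 = -3, RHS = 2·(-4) + 2 = -6; -3 < -6 — FAILS

Since the claim fails at x = -4, this value is a counterexample.

Answer: Yes, x = -4 is a counterexample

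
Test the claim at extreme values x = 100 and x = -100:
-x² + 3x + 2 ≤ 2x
x = 100: LHS = -100² + 3·100 + 2 = -9698, RHS = 2·100 = 200; -9698 ≤ 200 — holds
x = -100: LHS = -(-100)² + 3·(-100) + 2 = -10298, RHS = 2·(-100) = -200; -10298 ≤ -200 — holds

Answer: Yes, holds for both x = 100 and x = -100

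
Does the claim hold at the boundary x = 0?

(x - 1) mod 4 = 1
x = 0: LHS = (0 - 1) mod 4 = (-1) mod 4 = 3; 3 = 1 — FAILS

The relation fails at x = 0, so x = 0 is a counterexample.

Answer: No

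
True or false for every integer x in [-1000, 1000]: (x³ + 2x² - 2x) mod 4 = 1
The claim fails at x = 0:
x = 0: LHS = (0³ + 2·0² - 2·0) mod 4 = 0 mod 4 = 0; 0 = 1 — FAILS

Because a single integer refutes it, the statement is false.

Answer: False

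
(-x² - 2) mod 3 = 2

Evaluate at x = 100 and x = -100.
x = 100: LHS = (-100² - 2) mod 3 = (-10002) mod 3 = 0; 0 = 2 — FAILS
x = -100: LHS = (-(-100)² - 2) mod 3 = (-10002) mod 3 = 0; 0 = 2 — FAILS

Answer: No, fails for both x = 100 and x = -100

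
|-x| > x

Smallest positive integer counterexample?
Testing positive integers:
x = 1: LHS = |-1| = 1; 1 > 1 — FAILS  ← smallest positive counterexample

Answer: x = 1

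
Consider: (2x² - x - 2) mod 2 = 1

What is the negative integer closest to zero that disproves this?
Testing negative integers from -1 downward:
x = -1: LHS = (2·(-1)² - (-1) - 2) mod 2 = 1 mod 2 = 1; 1 = 1 — holds
x = -2: LHS = (2·(-2)² - (-2) - 2) mod 2 = 8 mod 2 = 0; 0 = 1 — FAILS  ← closest negative counterexample to 0

Answer: x = -2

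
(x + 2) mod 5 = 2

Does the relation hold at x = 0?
x = 0: LHS = (0 + 2) mod 5 = 2 mod 5 = 2; 2 = 2 — holds

The relation is satisfied at x = 0.

Answer: Yes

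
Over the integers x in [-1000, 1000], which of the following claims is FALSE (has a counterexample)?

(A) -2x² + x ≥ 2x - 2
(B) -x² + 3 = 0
(A) x = 1: LHS = -2·1² + 1 = -1, RHS = 2·1 - 2 = 0; -1 ≥ 0 — FAILS
(B) x = 0: LHS = -0² + 3 = 3; 3 = 0 — FAILS

Answer: Both A and B are false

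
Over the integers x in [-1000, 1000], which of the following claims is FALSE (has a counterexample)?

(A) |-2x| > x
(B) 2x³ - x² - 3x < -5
(A) x = 0: LHS = |-2·0| = |0| = 0; 0 > 0 — FAILS
(B) x = 0: LHS = 2·0³ - 0² - 3·0 = 0; 0 < -5 — FAILS

Answer: Both A and B are false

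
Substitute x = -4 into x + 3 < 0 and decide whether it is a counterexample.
Substitute x = -4 into the relation:
x = -4: LHS = (-4) + 3 = -1; -1 < 0 — holds

The claim holds here, so x = -4 is not a counterexample. (A counterexample exists elsewhere, e.g. x = 0.)

Answer: No, x = -4 is not a counterexample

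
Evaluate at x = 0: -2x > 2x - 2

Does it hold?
x = 0: LHS = -2·0 = 0, RHS = 2·0 - 2 = -2; 0 > -2 — holds

The relation is satisfied at x = 0.

Answer: Yes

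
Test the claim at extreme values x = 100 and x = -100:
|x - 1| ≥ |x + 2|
x = 100: LHS = |100 - 1| = |99| = 99, RHS = |100 + 2| = |102| = 102; 99 ≥ 102 — FAILS
x = -100: LHS = |(-100) - 1| = |-101| = 101, RHS = |(-100) + 2| = |-98| = 98; 101 ≥ 98 — holds

Answer: Partially: fails for x = 100, holds for x = -100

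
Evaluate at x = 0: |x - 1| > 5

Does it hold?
x = 0: LHS = |0 - 1| = |-1| = 1; 1 > 5 — FAILS

The relation fails at x = 0, so x = 0 is a counterexample.

Answer: No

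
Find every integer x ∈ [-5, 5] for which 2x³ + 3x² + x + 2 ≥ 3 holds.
Holds for: {1, 2, 3, 4, 5}
Fails for: {-5, -4, -3, -2, -1, 0}

Answer: {1, 2, 3, 4, 5}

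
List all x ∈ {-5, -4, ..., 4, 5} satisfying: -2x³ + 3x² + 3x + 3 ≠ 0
Track d = LHS − RHS over the integers in [-5, 5]. Equality would need d = 0, but d changes sign only between consecutive integers, jumping over 0:
x = 2: LHS = -2·2³ + 3·2² + 3·2 + 3 = 5; 5 ≠ 0 — holds  (d = 5)
x = 3: LHS = -2·3³ + 3·3² + 3·3 + 3 = -15; -15 ≠ 0 — holds  (d = -15)
Away from these crossings d keeps a constant sign, and checking every integer in [-5, 5] confirms d ≠ 0 throughout. Hence the two sides are never equal, so the relation holds for every integer in [-5, 5].

Answer: All integers in [-5, 5]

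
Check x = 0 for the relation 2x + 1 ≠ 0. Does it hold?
x = 0: LHS = 2·0 + 1 = 1; 1 ≠ 0 — holds

The relation is satisfied at x = 0.

Answer: Yes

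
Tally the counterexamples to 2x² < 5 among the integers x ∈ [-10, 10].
Counterexamples in [-10, 10]: {-10, -9, -8, -7, -6, -5, -4, -3, -2, 2, 3, 4, 5, 6, 7, 8, 9, 10}.

Counting them gives 18 values.

Answer: 18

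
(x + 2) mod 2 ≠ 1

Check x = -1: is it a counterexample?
Substitute x = -1 into the relation:
x = -1: LHS = ((-1) + 2) mod 2 = 1 mod 2 = 1; 1 ≠ 1 — FAILS

Since the claim fails at x = -1, this value is a counterexample.

Answer: Yes, x = -1 is a counterexample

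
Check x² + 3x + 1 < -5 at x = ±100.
x = 100: LHS = 100² + 3·100 + 1 = 10301; 10301 < -5 — FAILS
x = -100: LHS = (-100)² + 3·(-100) + 1 = 9701; 9701 < -5 — FAILS

Answer: No, fails for both x = 100 and x = -100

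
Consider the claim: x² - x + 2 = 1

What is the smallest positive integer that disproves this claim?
Testing positive integers:
x = 1: LHS = 1² - 1 + 2 = 2; 2 = 1 — FAILS  ← smallest positive counterexample

Answer: x = 1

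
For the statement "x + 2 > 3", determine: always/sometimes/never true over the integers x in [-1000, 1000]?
Holds at x = 2: LHS = 2 + 2 = 4; 4 > 3 — holds
Fails at x = 0: LHS = 0 + 2 = 2; 2 > 3 — FAILS
It is satisfied by some integers in the range but not all.

Answer: Sometimes true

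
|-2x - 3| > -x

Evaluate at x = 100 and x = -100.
x = 100: LHS = |-2·100 - 3| = |-203| = 203; 203 > -100 — holds
x = -100: LHS = |-2·(-100) - 3| = |197| = 197, RHS = -(-100) = 100; 197 > 100 — holds

Answer: Yes, holds for both x = 100 and x = -100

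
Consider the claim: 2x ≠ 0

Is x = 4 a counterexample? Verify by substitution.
Substitute x = 4 into the relation:
x = 4: LHS = 2·4 = 8; 8 ≠ 0 — holds

The claim holds here, so x = 4 is not a counterexample. (A counterexample exists elsewhere, e.g. x = 0.)

Answer: No, x = 4 is not a counterexample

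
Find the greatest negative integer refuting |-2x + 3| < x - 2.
Testing negative integers from -1 downward:
x = -1: LHS = |-2·(-1) + 3| = |5| = 5, RHS = (-1) - 2 = -3; 5 < -3 — FAILS  ← closest negative counterexample to 0

Answer: x = -1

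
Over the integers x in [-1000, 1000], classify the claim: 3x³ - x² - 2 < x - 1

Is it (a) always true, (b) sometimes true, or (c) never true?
Holds at x = 0: LHS = 3·0³ - 0² - 2 = -2, RHS = 0 - 1 = -1; -2 < -1 — holds
Fails at x = 1: LHS = 3·1³ - 1² - 2 = 0, RHS = 1 - 1 = 0; 0 < 0 — FAILS
It is satisfied by some integers in the range but not all.

Answer: Sometimes true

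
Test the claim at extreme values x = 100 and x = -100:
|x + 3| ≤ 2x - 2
x = 100: LHS = |100 + 3| = |103| = 103, RHS = 2·100 - 2 = 198; 103 ≤ 198 — holds
x = -100: LHS = |(-100) + 3| = |-97| = 97, RHS = 2·(-100) - 2 = -202; 97 ≤ -202 — FAILS

Answer: Partially: holds for x = 100, fails for x = -100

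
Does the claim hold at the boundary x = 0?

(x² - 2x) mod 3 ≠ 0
x = 0: LHS = (0² - 2·0) mod 3 = 0 mod 3 = 0; 0 ≠ 0 — FAILS

The relation fails at x = 0, so x = 0 is a counterexample.

Answer: No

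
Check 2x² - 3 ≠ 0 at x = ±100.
x = 100: LHS = 2·100² - 3 = 19997; 19997 ≠ 0 — holds
x = -100: LHS = 2·(-100)² - 3 = 19997; 19997 ≠ 0 — holds

Answer: Yes, holds for both x = 100 and x = -100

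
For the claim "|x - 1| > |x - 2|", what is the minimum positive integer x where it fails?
Testing positive integers:
x = 1: LHS = |1 - 1| = |0| = 0, RHS = |1 - 2| = |-1| = 1; 0 > 1 — FAILS  ← smallest positive counterexample

Answer: x = 1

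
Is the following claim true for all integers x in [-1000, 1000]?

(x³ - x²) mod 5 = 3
The claim fails at x = 0:
x = 0: LHS = (0³ - 0²) mod 5 = 0 mod 5 = 0; 0 = 3 — FAILS

Because a single integer refutes it, the statement is false.

Answer: False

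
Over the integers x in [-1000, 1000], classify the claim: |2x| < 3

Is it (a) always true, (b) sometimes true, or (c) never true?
Holds at x = 0: LHS = |2·0| = |0| = 0; 0 < 3 — holds
Fails at x = 2: LHS = |2·2| = |4| = 4; 4 < 3 — FAILS
It is satisfied by some integers in the range but not all.

Answer: Sometimes true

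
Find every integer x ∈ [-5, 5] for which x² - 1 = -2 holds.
Over all integers in [-5, 5], LHS − RHS is always positive; it is smallest at x = 0, where it equals 1:
x = 0: LHS = 0² - 1 = -1; -1 = -2 — FAILS
At the ends of the range:
x = -5: LHS = (-5)² - 1 = 24; 24 = -2 — FAILS
x = 5: LHS = 5² - 1 = 24; 24 = -2 — FAILS
Hence LHS − RHS is never 0, i.e. the two sides are never equal, so the claimed relation (=) fails for every integer in [-5, 5].

Answer: None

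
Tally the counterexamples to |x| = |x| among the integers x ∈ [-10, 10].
LHS − RHS = 0 at every integer in [-10, 10]; the two sides always agree. For instance:
x = -10: LHS = |-10| = 10, RHS = |-10| = 10; 10 = 10 — holds
x = 0: LHS = |0| = 0, RHS = |0| = 0; 0 = 0 — holds
x = 10: LHS = |10| = 10, RHS = |10| = 10; 10 = 10 — holds
The sides are never unequal, so the relation holds for every integer in [-10, 10].

No counterexample appears in that range.

Answer: 0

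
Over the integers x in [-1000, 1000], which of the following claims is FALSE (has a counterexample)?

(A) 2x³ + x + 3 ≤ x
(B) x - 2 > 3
(A) x = 0: LHS = 2·0³ + 0 + 3 = 3; 3 ≤ 0 — FAILS
(B) x = 0: LHS = 0 - 2 = -2; -2 > 3 — FAILS

Answer: Both A and B are false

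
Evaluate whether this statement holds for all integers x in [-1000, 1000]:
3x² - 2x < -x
The claim fails at x = 0:
x = 0: LHS = 3·0² - 2·0 = 0, RHS = -0 = 0; 0 < 0 — FAILS

Because a single integer refutes it, the statement is false.

Answer: False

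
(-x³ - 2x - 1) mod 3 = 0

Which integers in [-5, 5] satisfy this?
For a polynomial with integer coefficients, its value mod 3 depends only on x mod 3, so it suffices to check one representative of each residue class, x = 0, 1, 2:
x = 0: LHS = (-0³ - 2·0 - 1) mod 3 = (-1) mod 3 = 2; 2 = 0 — FAILS
x = 1: LHS = (-1³ - 2·1 - 1) mod 3 = (-4) mod 3 = 2; 2 = 0 — FAILS
x = 2: LHS = (-2³ - 2·2 - 1) mod 3 = (-13) mod 3 = 2; 2 = 0 — FAILS
The relation fails in every residue class, so the claimed relation (=) fails for every integer in [-5, 5].

Answer: None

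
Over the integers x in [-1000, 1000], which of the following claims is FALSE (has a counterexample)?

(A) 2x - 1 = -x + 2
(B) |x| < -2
(A) x = 0: LHS = 2·0 - 1 = -1, RHS = -0 + 2 = 2; -1 = 2 — FAILS
(B) x = 0: LHS = |0| = 0; 0 < -2 — FAILS

Answer: Both A and B are false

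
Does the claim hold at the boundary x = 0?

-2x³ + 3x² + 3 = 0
x = 0: LHS = -2·0³ + 3·0² + 3 = 3; 3 = 0 — FAILS

The relation fails at x = 0, so x = 0 is a counterexample.

Answer: No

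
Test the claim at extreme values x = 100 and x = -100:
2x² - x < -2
x = 100: LHS = 2·100² - 100 = 19900; 19900 < -2 — FAILS
x = -100: LHS = 2·(-100)² - (-100) = 20100; 20100 < -2 — FAILS

Answer: No, fails for both x = 100 and x = -100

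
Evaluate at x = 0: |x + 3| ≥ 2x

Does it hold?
x = 0: LHS = |0 + 3| = |3| = 3, RHS = 2·0 = 0; 3 ≥ 0 — holds

The relation is satisfied at x = 0.

Answer: Yes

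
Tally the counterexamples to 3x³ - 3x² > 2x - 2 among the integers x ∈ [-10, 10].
Counterexamples in [-10, 10]: {-10, -9, -8, -7, -6, -5, -4, -3, -2, -1, 1}.

Counting them gives 11 values.

Answer: 11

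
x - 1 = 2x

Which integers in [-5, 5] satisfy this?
Holds for: {-1}
Fails for: {-5, -4, -3, -2, 0, 1, 2, 3, 4, 5}

Answer: {-1}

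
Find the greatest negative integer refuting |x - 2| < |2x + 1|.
Testing negative integers from -1 downward:
x = -1: LHS = |(-1) - 2| = |-3| = 3, RHS = |2·(-1) + 1| = |-1| = 1; 3 < 1 — FAILS  ← closest negative counterexample to 0

Answer: x = -1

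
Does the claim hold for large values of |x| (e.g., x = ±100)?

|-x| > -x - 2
x = 100: LHS = |-100| = 100, RHS = -100 - 2 = -102; 100 > -102 — holds
x = -100: LHS = |-(-100)| = |100| = 100, RHS = -(-100) - 2 = 98; 100 > 98 — holds

Answer: Yes, holds for both x = 100 and x = -100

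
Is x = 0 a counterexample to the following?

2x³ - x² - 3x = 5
Substitute x = 0 into the relation:
x = 0: LHS = 2·0³ - 0² - 3·0 = 0; 0 = 5 — FAILS

Since the claim fails at x = 0, this value is a counterexample.

Answer: Yes, x = 0 is a counterexample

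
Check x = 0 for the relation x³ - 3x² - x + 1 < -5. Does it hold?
x = 0: LHS = 0³ - 3·0² - 0 + 1 = 1; 1 < -5 — FAILS

The relation fails at x = 0, so x = 0 is a counterexample.

Answer: No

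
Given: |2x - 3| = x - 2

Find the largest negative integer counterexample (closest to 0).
Testing negative integers from -1 downward:
x = -1: LHS = |2·(-1) - 3| = |-5| = 5, RHS = (-1) - 2 = -3; 5 = -3 — FAILS  ← closest negative counterexample to 0

Answer: x = -1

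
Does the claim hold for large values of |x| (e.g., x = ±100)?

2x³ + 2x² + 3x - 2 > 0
x = 100: LHS = 2·100³ + 2·100² + 3·100 - 2 = 2020298; 2020298 > 0 — holds
x = -100: LHS = 2·(-100)³ + 2·(-100)² + 3·(-100) - 2 = -1980302; -1980302 > 0 — FAILS

Answer: Partially: holds for x = 100, fails for x = -100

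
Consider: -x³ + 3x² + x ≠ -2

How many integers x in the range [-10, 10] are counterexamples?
Track d = LHS − RHS over the integers in [-10, 10]. Equality would need d = 0, but d changes sign only between consecutive integers, jumping over 0:
x = 3: LHS = -3³ + 3·3² + 3 = 3; 3 ≠ -2 — holds  (d = 5)
x = 4: LHS = -4³ + 3·4² + 4 = -12; -12 ≠ -2 — holds  (d = -10)
Away from these crossings d keeps a constant sign, and checking every integer in [-10, 10] confirms d ≠ 0 throughout. Hence the two sides are never equal, so the relation holds for every integer in [-10, 10].

No counterexample appears in that range.

Answer: 0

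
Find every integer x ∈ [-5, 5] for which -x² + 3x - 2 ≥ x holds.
Over all integers in [-5, 5], LHS − RHS is largest at x = 1, where it equals -1:
x = 1: LHS = -1² + 3·1 - 2 = 0; 0 ≥ 1 — FAILS
At the ends of the range:
x = -5: LHS = -(-5)² + 3·(-5) - 2 = -42; -42 ≥ -5 — FAILS
x = 5: LHS = -5² + 3·5 - 2 = -12; -12 ≥ 5 — FAILS
Hence LHS − RHS is never zero or positive, i.e. LHS < RHS throughout, so the claimed relation (≥) fails for every integer in [-5, 5].

Answer: None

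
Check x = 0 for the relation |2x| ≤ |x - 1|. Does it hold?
x = 0: LHS = |2·0| = |0| = 0, RHS = |0 - 1| = |-1| = 1; 0 ≤ 1 — holds

The relation is satisfied at x = 0.

Answer: Yes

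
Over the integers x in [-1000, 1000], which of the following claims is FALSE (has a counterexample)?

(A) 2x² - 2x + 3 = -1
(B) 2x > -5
(A) x = 0: LHS = 2·0² - 2·0 + 3 = 3; 3 = -1 — FAILS
(B) x = -3: LHS = 2·(-3) = -6; -6 > -5 — FAILS

Answer: Both A and B are false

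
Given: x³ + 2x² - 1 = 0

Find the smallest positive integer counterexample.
Testing positive integers:
x = 1: LHS = 1³ + 2·1² - 1 = 2; 2 = 0 — FAILS  ← smallest positive counterexample

Answer: x = 1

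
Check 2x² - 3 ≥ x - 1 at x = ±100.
x = 100: LHS = 2·100² - 3 = 19997, RHS = 100 - 1 = 99; 19997 ≥ 99 — holds
x = -100: LHS = 2·(-100)² - 3 = 19997, RHS = (-100) - 1 = -101; 19997 ≥ -101 — holds

Answer: Yes, holds for both x = 100 and x = -100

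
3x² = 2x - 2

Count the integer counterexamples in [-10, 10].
Counterexamples in [-10, 10]: {-10, -9, -8, -7, -6, -5, -4, -3, -2, -1, 0, 1, 2, 3, 4, 5, 6, 7, 8, 9, 10}.

Counting them gives 21 values.

Answer: 21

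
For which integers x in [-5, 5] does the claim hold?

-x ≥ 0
Holds for: {-5, -4, -3, -2, -1, 0}
Fails for: {1, 2, 3, 4, 5}

Answer: {-5, -4, -3, -2, -1, 0}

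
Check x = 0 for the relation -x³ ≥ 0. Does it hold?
x = 0: LHS = -0³ = 0; 0 ≥ 0 — holds

The relation is satisfied at x = 0.

Answer: Yes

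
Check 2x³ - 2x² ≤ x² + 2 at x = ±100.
x = 100: LHS = 2·100³ - 2·100² = 1980000, RHS = 100² + 2 = 10002; 1980000 ≤ 10002 — FAILS
x = -100: LHS = 2·(-100)³ - 2·(-100)² = -2020000, RHS = (-100)² + 2 = 10002; -2020000 ≤ 10002 — holds

Answer: Partially: fails for x = 100, holds for x = -100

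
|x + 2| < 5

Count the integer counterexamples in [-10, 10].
Counterexamples in [-10, 10]: {-10, -9, -8, -7, 3, 4, 5, 6, 7, 8, 9, 10}.

Counting them gives 12 values.

Answer: 12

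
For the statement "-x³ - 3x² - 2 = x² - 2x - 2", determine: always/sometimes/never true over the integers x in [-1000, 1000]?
Holds at x = 0: LHS = -0³ - 3·0² - 2 = -2, RHS = 0² - 2·0 - 2 = -2; -2 = -2 — holds
Fails at x = 1: LHS = -1³ - 3·1² - 2 = -6, RHS = 1² - 2·1 - 2 = -3; -6 = -3 — FAILS
It is satisfied by some integers in the range but not all.

Answer: Sometimes true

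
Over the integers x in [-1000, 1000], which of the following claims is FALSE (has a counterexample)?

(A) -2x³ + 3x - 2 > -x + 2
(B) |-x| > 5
(A) x = 0: LHS = -2·0³ + 3·0 - 2 = -2, RHS = -0 + 2 = 2; -2 > 2 — FAILS
(B) x = 0: LHS = |-0| = |0| = 0; 0 > 5 — FAILS

Answer: Both A and B are false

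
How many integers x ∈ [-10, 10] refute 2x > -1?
Counterexamples in [-10, 10]: {-10, -9, -8, -7, -6, -5, -4, -3, -2, -1}.

Counting them gives 10 values.

Answer: 10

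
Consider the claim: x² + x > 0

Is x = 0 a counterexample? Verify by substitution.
Substitute x = 0 into the relation:
x = 0: LHS = 0² + 0 = 0; 0 > 0 — FAILS

Since the claim fails at x = 0, this value is a counterexample.

Answer: Yes, x = 0 is a counterexample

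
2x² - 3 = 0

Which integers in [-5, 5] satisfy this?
Track d = LHS − RHS over the integers in [-5, 5]. Equality would need d = 0, but d changes sign only between consecutive integers, jumping over 0:
x = -2: LHS = 2·(-2)² - 3 = 5; 5 = 0 — FAILS  (d = 5)
x = -1: LHS = 2·(-1)² - 3 = -1; -1 = 0 — FAILS  (d = -1)
x = 1: LHS = 2·1² - 3 = -1; -1 = 0 — FAILS  (d = -1)
x = 2: LHS = 2·2² - 3 = 5; 5 = 0 — FAILS  (d = 5)
Away from these crossings d keeps a constant sign, and checking every integer in [-5, 5] confirms d ≠ 0 throughout. Hence the two sides are never equal, so the claimed relation (=) fails for every integer in [-5, 5].

Answer: None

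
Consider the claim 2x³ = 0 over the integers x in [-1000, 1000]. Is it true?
The claim fails at x = 1:
x = 1: LHS = 2·1³ = 2; 2 = 0 — FAILS

Because a single integer refutes it, the statement is false.

Answer: False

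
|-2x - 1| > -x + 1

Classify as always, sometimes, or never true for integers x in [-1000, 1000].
Holds at x = 1: LHS = |-2·1 - 1| = |-3| = 3, RHS = -1 + 1 = 0; 3 > 0 — holds
Fails at x = 0: LHS = |-2·0 - 1| = |-1| = 1, RHS = -0 + 1 = 1; 1 > 1 — FAILS
It is satisfied by some integers in the range but not all.

Answer: Sometimes true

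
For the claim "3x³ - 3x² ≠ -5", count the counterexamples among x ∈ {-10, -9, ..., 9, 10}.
Track d = LHS − RHS over the integers in [-10, 10]. Equality would need d = 0, but d changes sign only between consecutive integers, jumping over 0:
x = -1: LHS = 3·(-1)³ - 3·(-1)² = -6; -6 ≠ -5 — holds  (d = -1)
x = 0: LHS = 3·0³ - 3·0² = 0; 0 ≠ -5 — holds  (d = 5)
Away from these crossings d keeps a constant sign, and checking every integer in [-10, 10] confirms d ≠ 0 throughout. Hence the two sides are never equal, so the relation holds for every integer in [-10, 10].

No counterexample appears in that range.

Answer: 0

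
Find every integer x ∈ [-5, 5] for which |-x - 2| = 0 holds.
Holds for: {-2}
Fails for: {-5, -4, -3, -1, 0, 1, 2, 3, 4, 5}

Answer: {-2}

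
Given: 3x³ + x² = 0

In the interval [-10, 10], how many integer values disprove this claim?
Counterexamples in [-10, 10]: {-10, -9, -8, -7, -6, -5, -4, -3, -2, -1, 1, 2, 3, 4, 5, 6, 7, 8, 9, 10}.

Counting them gives 20 values.

Answer: 20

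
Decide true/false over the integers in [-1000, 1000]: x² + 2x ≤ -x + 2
The claim fails at x = 1:
x = 1: LHS = 1² + 2·1 = 3, RHS = -1 + 2 = 1; 3 ≤ 1 — FAILS

Because a single integer refutes it, the statement is false.

Answer: False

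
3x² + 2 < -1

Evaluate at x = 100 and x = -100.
x = 100: LHS = 3·100² + 2 = 30002; 30002 < -1 — FAILS
x = -100: LHS = 3·(-100)² + 2 = 30002; 30002 < -1 — FAILS

Answer: No, fails for both x = 100 and x = -100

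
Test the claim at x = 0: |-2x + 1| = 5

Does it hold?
x = 0: LHS = |-2·0 + 1| = |1| = 1; 1 = 5 — FAILS

The relation fails at x = 0, so x = 0 is a counterexample.

Answer: No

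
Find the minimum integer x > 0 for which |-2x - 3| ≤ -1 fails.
Testing positive integers:
x = 1: LHS = |-2·1 - 3| = |-5| = 5; 5 ≤ -1 — FAILS  ← smallest positive counterexample

Answer: x = 1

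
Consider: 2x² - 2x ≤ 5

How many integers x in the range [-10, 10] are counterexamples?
Counterexamples in [-10, 10]: {-10, -9, -8, -7, -6, -5, -4, -3, -2, 3, 4, 5, 6, 7, 8, 9, 10}.

Counting them gives 17 values.

Answer: 17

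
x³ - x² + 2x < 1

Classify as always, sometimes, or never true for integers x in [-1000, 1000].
Holds at x = 0: LHS = 0³ - 0² + 2·0 = 0; 0 < 1 — holds
Fails at x = 1: LHS = 1³ - 1² + 2·1 = 2; 2 < 1 — FAILS
It is satisfied by some integers in the range but not all.

Answer: Sometimes true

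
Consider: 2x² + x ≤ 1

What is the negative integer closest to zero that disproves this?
Testing negative integers from -1 downward:
x = -1: LHS = 2·(-1)² + (-1) = 1; 1 ≤ 1 — holds
x = -2: LHS = 2·(-2)² + (-2) = 6; 6 ≤ 1 — FAILS  ← closest negative counterexample to 0

Answer: x = -2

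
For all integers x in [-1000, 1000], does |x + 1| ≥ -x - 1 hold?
Over all integers in [-1000, 1000], LHS − RHS is smallest at x = -1, where it equals 0:
x = -1: LHS = |(-1) + 1| = |0| = 0, RHS = -(-1) - 1 = 0; 0 ≥ 0 — holds
At the ends of the range:
x = -1000: LHS = |(-1000) + 1| = |-999| = 999, RHS = -(-1000) - 1 = 999; 999 ≥ 999 — holds
x = 1000: LHS = |1000 + 1| = |1001| = 1001, RHS = -1000 - 1 = -1001; 1001 ≥ -1001 — holds
Hence LHS − RHS is never negative, i.e. LHS ≥ RHS throughout, so the relation holds for every integer in [-1000, 1000].

No counterexample exists.

Answer: True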